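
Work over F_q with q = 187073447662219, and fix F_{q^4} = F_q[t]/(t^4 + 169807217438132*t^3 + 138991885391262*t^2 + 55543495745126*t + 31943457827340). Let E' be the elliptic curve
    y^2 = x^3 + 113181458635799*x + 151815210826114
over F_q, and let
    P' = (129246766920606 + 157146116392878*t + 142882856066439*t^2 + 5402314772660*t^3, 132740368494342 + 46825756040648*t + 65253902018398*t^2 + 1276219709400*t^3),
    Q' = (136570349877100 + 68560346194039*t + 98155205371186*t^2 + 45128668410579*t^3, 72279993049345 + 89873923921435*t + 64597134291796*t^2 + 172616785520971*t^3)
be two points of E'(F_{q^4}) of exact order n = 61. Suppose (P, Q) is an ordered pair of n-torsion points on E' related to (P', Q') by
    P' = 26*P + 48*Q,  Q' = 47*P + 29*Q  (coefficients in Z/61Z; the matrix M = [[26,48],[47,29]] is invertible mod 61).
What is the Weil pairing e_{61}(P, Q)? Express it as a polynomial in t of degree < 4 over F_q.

149789749280149 + 170833910853548*t + 82007314967106*t^2 + 16439741436569*t^3

e_{61}(aP+bQ,cP+dQ) = e_{61}(P,Q)^(ad-bc); with (a,b,c,d)=(26,48,47,29) this gives the det-61 law.
Hence e(P,Q) = e(P',Q')^{8} where 8 = 23^{-1} mod 61.
n = 61 = (111101)_2 (6 bits, wt 5); accumulate f_{61,P'}(Q'+S)/f_{61,P'}(S) along the 5-step ladder.
Result: e(P',Q') = 30539729288697 + 164287215005542*t + 128621211143853*t^2 + 92937832757870*t^3.
Thus e_{61}(P,Q) = 149789749280149 + 170833910853548*t + 82007314967106*t^2 + 16439741436569*t^3.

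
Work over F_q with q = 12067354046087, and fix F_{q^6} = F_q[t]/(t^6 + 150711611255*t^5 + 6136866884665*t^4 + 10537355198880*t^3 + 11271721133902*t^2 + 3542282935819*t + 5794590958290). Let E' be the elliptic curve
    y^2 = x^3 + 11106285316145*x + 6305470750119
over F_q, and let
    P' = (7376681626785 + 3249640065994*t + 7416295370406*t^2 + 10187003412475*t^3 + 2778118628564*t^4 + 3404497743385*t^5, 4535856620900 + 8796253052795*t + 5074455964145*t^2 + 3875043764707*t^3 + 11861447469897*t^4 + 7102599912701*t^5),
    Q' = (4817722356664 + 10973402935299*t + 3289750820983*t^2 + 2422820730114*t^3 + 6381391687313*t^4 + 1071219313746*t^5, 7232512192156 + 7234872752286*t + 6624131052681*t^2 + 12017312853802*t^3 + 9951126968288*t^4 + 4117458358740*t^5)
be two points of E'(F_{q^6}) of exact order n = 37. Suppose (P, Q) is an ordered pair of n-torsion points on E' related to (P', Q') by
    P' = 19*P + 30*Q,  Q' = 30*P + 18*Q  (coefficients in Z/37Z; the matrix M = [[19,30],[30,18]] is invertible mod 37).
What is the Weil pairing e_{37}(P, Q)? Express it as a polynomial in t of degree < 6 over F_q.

7195841241399 + 308108815302*t + 7474226025956*t^2 + 10115166391255*t^3 + 3668851540481*t^4 + 9929716955497*t^5

e_{37} is bilinear + alternating on E[37], so e_{37}(19*P + 30*Q, 30*P + 18*Q) = e_{37}(P,Q)^(19*18-30*30).
So e_{37}(P,Q) = e_{37}(P',Q')^{12}, since 34*12 = 1 mod 37.
Miller loop for e_{37} over F_{12067354046087^6}: bits of 37 = 100101; 5 double steps + 2 add steps, l/v at each.
e_{37}(P',Q') = 10286037061700 + 3917038742071*t + 5866160915495*t^2 + 10500323645062*t^3 + 786133582502*t^4 + 10551623725376*t^5.
e_{37}(P,Q) = (10286037061700 + 3917038742071*t + 5866160915495*t^2 + 10500323645062*t^3 + 786133582502*t^4 + 10551623725376*t^5)^{12} = 7195841241399 + 308108815302*t + 7474226025956*t^2 + 10115166391255*t^3 + 3668851540481*t^4 + 9929716955497*t^5.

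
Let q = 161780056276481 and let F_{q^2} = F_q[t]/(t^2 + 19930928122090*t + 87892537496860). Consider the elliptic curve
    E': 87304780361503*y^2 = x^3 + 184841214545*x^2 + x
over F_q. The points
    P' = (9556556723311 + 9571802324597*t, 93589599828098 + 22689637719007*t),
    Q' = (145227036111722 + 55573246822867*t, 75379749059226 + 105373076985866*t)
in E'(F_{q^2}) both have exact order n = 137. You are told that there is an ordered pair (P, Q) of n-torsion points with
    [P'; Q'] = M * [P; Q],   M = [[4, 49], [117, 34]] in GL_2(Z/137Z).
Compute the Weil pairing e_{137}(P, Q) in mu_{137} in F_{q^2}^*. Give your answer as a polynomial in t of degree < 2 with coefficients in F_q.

10430434468363 + 133727016397100*t

Alternating bilinearity on E[137] (values in mu_{137} in F_{161780056276481^2}) gives e(P',Q') = e(P,Q)^det(M).
Hence e(P,Q) = e(P',Q')^{48} where 48 = 20^{-1} mod 137.
Undo Montgomery via alpha=80431219369981, beta=22194600174688: (a',b')=(96948435935294,110137286270164) over F_{161780056276481}.
Double-and-add over 10001001: 8-1 doublings, 3-1 additions; each step l_{T,T}/v_{2T} or l_{T,P'}/v at Q'+S for random S.
Result: e(P',Q') = 59949410155085 + 47412144273884*t.
Thus e_{137}(P,Q) = 10430434468363 + 133727016397100*t.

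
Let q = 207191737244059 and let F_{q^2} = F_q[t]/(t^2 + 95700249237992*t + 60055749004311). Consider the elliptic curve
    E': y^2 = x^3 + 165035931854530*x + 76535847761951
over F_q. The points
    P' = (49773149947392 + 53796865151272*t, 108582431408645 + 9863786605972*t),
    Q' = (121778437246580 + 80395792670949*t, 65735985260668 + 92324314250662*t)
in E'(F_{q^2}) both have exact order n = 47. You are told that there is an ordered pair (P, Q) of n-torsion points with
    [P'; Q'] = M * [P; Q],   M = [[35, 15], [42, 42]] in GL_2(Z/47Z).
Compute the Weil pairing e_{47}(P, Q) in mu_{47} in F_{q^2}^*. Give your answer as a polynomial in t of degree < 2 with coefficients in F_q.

e_{47} is bilinear + alternating on E[47], so e_{47}(35*P + 15*Q, 42*P + 42*Q) = e_{47}(P,Q)^(35*42-15*42).
35*42 - 15*42 = 840; reduced mod 47: det = 41, inverse 39.
Miller loop for e_{47} over F_{207191737244059^2}: bits of 47 = 101111; 5 double steps + 4 add steps, l/v at each.
e_{47}(P',Q') = 154310071545915 + 99479421484655*t.
Hence e(P,Q) = 96611253772818 + 17792159985078*t in F_{207191737244059^2}^*.

96611253772818 + 17792159985078*t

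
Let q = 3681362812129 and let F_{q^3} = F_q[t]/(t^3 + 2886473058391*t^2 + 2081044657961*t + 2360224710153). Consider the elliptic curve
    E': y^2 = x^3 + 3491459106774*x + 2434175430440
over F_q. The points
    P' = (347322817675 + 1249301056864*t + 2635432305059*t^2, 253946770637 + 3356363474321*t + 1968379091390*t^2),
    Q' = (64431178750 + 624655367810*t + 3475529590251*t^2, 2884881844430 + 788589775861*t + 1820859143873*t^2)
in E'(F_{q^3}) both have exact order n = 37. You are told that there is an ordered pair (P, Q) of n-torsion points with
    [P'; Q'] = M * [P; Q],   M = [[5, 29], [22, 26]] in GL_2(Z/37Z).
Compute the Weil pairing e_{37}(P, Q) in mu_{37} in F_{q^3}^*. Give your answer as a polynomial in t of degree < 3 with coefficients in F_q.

1155785205237 + 1397662567670*t + 593581020047*t^2

e_{37}(aP+bQ,cP+dQ) = e_{37}(P,Q)^(ad-bc); with (a,b,c,d)=(5,29,22,26) this gives the det-37 law.
det M = 5*26 - 29*22 = -508 = 10 (mod 37); 10^{-1} = 26 (mod 37).
Miller loop for e_{37} over F_{3681362812129^3}: bits of 37 = 100101; 5 double steps + 2 add steps, l/v at each.
e_{37}(P',Q') = 2449730850958 + 214360435076*t + 1084104874992*t^2.
Thus e_{37}(P,Q) = 1155785205237 + 1397662567670*t + 593581020047*t^2.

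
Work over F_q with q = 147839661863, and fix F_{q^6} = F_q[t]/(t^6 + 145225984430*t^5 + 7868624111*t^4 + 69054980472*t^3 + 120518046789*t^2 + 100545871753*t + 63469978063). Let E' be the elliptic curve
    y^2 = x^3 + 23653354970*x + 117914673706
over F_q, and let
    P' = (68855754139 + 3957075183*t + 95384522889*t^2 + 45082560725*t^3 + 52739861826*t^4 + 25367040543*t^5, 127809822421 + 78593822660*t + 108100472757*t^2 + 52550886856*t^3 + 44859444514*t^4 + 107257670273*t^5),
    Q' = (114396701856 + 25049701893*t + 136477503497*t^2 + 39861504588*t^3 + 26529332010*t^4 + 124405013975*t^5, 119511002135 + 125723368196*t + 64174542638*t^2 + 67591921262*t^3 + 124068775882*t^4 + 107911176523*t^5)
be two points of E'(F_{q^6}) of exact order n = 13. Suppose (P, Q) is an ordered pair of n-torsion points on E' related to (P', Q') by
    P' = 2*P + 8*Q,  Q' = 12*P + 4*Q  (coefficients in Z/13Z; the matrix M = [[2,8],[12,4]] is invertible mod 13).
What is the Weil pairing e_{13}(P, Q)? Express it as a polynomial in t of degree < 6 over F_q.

Since e_{13}(P,P)=e_{13}(Q,Q)=1 and e_{13}(Q,P)=e_{13}(P,Q)^{-1}, expanding e_{13}(2*P + 8*Q,12*P + 4*Q) leaves e(P,Q)^det(M).
So e_{13}(P,Q) = e_{13}(P',Q')^{9}, since 3*9 = 1 mod 13.
Run Miller on y^2=x^3+23653354970*x+117914673706 over F_{147839661863}: ladder 1101 (4 bits); e = f_P(D_Q)/f_Q(D_P).
Miller gives e_{13}(P',Q') = 116152937080 + 87176275982*t + 38439120452*t^2 + 54647169238*t^3 + 25777779354*t^4 + 89741573335*t^5 in F_{147839661863^6}.
Raise to 9: e(P,Q) = 58559471897 + 59067095729*t + 290171485*t^2 + 3698956134*t^3 + 2035072861*t^4 + 44634679285*t^5 in mu_{13}.

58559471897 + 59067095729*t + 290171485*t^2 + 3698956134*t^3 + 2035072861*t^4 + 44634679285*t^5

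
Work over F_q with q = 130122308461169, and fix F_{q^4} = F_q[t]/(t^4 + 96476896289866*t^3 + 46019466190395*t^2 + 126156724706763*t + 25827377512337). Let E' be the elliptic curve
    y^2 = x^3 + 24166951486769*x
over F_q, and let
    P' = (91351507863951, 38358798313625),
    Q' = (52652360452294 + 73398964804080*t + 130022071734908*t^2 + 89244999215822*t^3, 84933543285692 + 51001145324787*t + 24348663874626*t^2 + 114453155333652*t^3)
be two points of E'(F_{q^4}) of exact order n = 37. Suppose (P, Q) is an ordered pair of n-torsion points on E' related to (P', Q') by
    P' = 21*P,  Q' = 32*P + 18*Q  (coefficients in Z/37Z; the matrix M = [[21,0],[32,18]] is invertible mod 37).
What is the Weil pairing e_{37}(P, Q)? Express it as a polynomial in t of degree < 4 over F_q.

Since e_{37}(P,P)=e_{37}(Q,Q)=1 and e_{37}(Q,P)=e_{37}(P,Q)^{-1}, expanding e_{37}(21*P,32*P + 18*Q) leaves e(P,Q)^det(M).
det M = 21*18 - 0*32 = 378 = 8 (mod 37); 8^{-1} = 14 (mod 37).
Miller loop for e_{37} over F_{130122308461169^4}: bits of 37 = 100101; 5 double steps + 2 add steps, l/v at each.
So e_{37}(P',Q') = 18937943714401 + 47949504325855*t + 8834961162157*t^2 + 71737788535126*t^3.
e_{37}(P,Q) = (18937943714401 + 47949504325855*t + 8834961162157*t^2 + 71737788535126*t^3)^{14} = 86175964005666 + 84625909940639*t + 2228346722383*t^2 + 36841858675533*t^3.

86175964005666 + 84625909940639*t + 2228346722383*t^2 + 36841858675533*t^3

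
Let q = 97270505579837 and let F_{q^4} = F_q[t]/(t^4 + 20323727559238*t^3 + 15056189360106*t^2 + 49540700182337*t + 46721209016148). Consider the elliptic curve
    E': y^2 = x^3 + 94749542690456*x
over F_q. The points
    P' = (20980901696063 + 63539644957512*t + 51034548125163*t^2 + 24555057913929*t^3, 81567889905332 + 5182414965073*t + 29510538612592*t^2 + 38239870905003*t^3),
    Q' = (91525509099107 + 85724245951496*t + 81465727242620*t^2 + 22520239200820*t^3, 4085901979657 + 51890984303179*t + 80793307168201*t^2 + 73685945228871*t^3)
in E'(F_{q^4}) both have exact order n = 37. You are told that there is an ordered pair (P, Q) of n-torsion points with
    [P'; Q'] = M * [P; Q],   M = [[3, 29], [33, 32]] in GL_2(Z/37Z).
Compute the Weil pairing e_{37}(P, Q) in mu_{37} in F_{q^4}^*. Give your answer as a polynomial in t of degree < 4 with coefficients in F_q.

Under M = [[3,29],[33,32]] in GL_2(Z/37), e_{37}(P',Q') = e_{37}(P,Q)^(3*32-29*33 mod 37).
3*32 - 29*33 = -861; reduced mod 37: det = 27, inverse 11.
n = 37 = (100101)_2 (6 bits, wt 3); accumulate f_{37,P'}(Q'+S)/f_{37,P'}(S) along the 5-step ladder.
Result: e(P',Q') = 50403884851950 + 95840441842613*t + 38176769921029*t^2 + 66788715211221*t^3.
(50403884851950 + 95840441842613*t + 38176769921029*t^2 + 66788715211221*t^3)^{11} mod (97270505579837,f) = 57062885942897 + 20637458696458*t + 73630638977281*t^2 + 39850457374476*t^3.

57062885942897 + 20637458696458*t + 73630638977281*t^2 + 39850457374476*t^3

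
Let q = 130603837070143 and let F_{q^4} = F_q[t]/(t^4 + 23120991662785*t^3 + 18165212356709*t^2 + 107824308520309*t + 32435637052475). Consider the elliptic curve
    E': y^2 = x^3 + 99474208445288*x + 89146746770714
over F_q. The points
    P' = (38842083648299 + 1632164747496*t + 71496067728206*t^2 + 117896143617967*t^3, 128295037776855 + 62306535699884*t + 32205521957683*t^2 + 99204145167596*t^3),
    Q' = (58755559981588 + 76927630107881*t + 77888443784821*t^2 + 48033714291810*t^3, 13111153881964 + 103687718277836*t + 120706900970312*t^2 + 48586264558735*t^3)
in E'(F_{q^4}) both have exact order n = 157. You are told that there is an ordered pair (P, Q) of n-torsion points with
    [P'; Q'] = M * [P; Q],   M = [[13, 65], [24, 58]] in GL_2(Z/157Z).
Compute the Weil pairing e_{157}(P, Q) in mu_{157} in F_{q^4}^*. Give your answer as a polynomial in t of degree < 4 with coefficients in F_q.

The 157-Weil pairing on E[157] over F_{130603837070143} is alternating-bilinear: e_{157}(P',Q') = e_{157}(P,Q)^det(M).
13*58 - 65*24 = -806; reduced mod 157: det = 136, inverse 142.
8-bit Miller (10011101) on E'/F_{130603837070143} with a'=99474208445288, b'=89146746770714: accumulate tangent/chord ratios at Q'+S and P'+S'.
e_{157}(P',Q') = 47786252813991 + 35095046462081*t + 35798671972324*t^2 + 129173664671693*t^3.
Finally e_{157}(P,Q) = 108663124798936 + 108823050255866*t + 114447410475758*t^2 + 85993894355000*t^3.

108663124798936 + 108823050255866*t + 114447410475758*t^2 + 85993894355000*t^3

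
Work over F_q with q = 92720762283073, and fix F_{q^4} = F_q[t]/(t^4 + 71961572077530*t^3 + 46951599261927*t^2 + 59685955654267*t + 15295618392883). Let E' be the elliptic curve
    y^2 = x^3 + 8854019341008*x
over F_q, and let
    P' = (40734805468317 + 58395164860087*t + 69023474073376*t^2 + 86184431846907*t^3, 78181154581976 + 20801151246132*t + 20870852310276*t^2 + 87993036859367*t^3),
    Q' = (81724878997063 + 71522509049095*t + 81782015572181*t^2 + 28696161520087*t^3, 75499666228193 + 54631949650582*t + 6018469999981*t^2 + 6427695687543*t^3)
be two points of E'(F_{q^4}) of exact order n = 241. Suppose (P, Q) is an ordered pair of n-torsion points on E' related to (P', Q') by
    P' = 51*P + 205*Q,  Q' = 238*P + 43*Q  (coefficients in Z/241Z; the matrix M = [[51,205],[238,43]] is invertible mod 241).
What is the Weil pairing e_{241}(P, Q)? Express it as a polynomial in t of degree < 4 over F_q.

20039612911257 + 60887619946723*t + 29025016962702*t^2 + 76197644872067*t^3

e_{241} is bilinear + alternating on E[241], so e_{241}(51*P + 205*Q, 238*P + 43*Q) = e_{241}(P,Q)^(51*43-205*238).
det M = 51*43 - 205*238 = -46597 = 157 (mod 241); 157^{-1} = 175 (mod 241).
Run Miller on y^2=x^3+8854019341008*x over F_{92720762283073}: ladder 11110001 (8 bits); e = f_P(D_Q)/f_Q(D_P).
The quotient is 19941113376983 + 26935136804236*t + 82290261028962*t^2 + 27673864915802*t^3.
Raise to 175: e(P,Q) = 20039612911257 + 60887619946723*t + 29025016962702*t^2 + 76197644872067*t^3 in mu_{241}.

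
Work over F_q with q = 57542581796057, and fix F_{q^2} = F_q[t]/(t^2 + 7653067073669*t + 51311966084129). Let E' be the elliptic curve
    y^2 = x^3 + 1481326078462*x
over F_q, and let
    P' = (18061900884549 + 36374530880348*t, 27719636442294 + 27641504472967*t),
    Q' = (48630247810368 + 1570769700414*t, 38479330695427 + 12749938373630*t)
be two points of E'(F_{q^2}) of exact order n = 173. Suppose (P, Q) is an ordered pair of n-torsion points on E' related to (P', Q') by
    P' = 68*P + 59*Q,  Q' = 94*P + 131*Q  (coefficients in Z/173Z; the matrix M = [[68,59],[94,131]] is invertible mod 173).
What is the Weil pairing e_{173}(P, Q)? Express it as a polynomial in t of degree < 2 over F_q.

55428749131275 + 50771252197396*t

Under M = [[68,59],[94,131]] in GL_2(Z/173), e_{173}(P',Q') = e_{173}(P,Q)^(68*131-59*94 mod 173).
68*131 - 59*94 = 3362; reduced mod 173: det = 75, inverse 30.
Miller loop for e_{173} over F_{57542581796057^2}: bits of 173 = 10101101; 7 double steps + 4 add steps, l/v at each.
f_P(D_Q)/f_Q(D_P) = 25144277002280 + 23325541690454*t.
e_{173}(P,Q) = (25144277002280 + 23325541690454*t)^{30} = 55428749131275 + 50771252197396*t.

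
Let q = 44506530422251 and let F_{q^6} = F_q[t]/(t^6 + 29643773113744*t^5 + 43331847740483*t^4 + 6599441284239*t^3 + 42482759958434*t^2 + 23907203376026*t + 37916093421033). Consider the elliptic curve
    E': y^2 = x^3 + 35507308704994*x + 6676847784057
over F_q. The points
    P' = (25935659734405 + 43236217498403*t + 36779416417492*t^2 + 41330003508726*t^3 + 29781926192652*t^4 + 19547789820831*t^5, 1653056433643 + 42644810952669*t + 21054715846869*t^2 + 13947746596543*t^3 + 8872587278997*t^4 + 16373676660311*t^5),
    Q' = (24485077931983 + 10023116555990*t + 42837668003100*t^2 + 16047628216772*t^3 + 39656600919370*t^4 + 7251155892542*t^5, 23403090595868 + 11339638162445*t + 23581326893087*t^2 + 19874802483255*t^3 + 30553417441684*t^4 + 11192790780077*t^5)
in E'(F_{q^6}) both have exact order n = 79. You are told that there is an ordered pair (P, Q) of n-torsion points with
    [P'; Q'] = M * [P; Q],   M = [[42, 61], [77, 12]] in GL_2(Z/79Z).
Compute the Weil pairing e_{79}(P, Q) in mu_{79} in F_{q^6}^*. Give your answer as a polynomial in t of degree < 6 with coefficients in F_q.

40636697636528 + 21656267626205*t + 23001168190518*t^2 + 14997884152874*t^3 + 39408617979762*t^4 + 11428448841185*t^5

e_{79} is bilinear + alternating on E[79], so e_{79}(42*P + 61*Q, 77*P + 12*Q) = e_{79}(P,Q)^(42*12-61*77).
Inverting 73 mod 79: 13. Thus e_{79}(P,Q) = e(P',Q')^{13}.
Miller loop for e_{79} over F_{44506530422251^6}: bits of 79 = 1001111; 6 double steps + 4 add steps, l/v at each.
f_P(D_Q)/f_Q(D_P) = 22189336965907 + 35975286072897*t + 26569993100570*t^2 + 36756603936163*t^3 + 30898124595359*t^4 + 19141621976893*t^5.
Raise to 13: e(P,Q) = 40636697636528 + 21656267626205*t + 23001168190518*t^2 + 14997884152874*t^3 + 39408617979762*t^4 + 11428448841185*t^5 in mu_{79}.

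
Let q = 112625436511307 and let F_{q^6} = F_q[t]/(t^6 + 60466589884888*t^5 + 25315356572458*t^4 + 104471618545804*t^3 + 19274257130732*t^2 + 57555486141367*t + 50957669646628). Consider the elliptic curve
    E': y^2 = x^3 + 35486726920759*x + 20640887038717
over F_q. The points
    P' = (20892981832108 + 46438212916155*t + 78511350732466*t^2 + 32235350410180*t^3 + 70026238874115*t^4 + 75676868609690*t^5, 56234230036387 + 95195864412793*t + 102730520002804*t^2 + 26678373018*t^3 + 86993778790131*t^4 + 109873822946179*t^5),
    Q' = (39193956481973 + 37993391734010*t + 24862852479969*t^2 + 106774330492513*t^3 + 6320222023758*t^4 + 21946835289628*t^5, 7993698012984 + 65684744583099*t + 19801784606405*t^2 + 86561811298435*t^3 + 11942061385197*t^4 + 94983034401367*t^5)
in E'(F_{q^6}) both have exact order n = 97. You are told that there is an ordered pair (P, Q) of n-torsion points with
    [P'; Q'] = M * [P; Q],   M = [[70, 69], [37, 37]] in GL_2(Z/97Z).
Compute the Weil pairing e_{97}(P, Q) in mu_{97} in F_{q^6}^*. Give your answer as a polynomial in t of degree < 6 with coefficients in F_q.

Since e_{97}(P,P)=e_{97}(Q,Q)=1 and e_{97}(Q,P)=e_{97}(P,Q)^{-1}, expanding e_{97}(70*P + 69*Q,37*P + 37*Q) leaves e(P,Q)^det(M).
Hence e(P,Q) = e(P',Q')^{21} where 21 = 37^{-1} mod 97.
Double-and-add over 1100001: 7-1 doublings, 3-1 additions; each step l_{T,T}/v_{2T} or l_{T,P'}/v at Q'+S for random S.
f_P(D_Q)/f_Q(D_P) = 21437594324508 + 108118989394111*t + 13185093814660*t^2 + 95125915122066*t^3 + 67022414221903*t^4 + 98917647537576*t^5.
Thus e_{97}(P,Q) = 57669627766503 + 18479194432210*t + 51659943089441*t^2 + 3940614558427*t^3 + 95377527930522*t^4 + 66593706526686*t^5.

57669627766503 + 18479194432210*t + 51659943089441*t^2 + 3940614558427*t^3 + 95377527930522*t^4 + 66593706526686*t^5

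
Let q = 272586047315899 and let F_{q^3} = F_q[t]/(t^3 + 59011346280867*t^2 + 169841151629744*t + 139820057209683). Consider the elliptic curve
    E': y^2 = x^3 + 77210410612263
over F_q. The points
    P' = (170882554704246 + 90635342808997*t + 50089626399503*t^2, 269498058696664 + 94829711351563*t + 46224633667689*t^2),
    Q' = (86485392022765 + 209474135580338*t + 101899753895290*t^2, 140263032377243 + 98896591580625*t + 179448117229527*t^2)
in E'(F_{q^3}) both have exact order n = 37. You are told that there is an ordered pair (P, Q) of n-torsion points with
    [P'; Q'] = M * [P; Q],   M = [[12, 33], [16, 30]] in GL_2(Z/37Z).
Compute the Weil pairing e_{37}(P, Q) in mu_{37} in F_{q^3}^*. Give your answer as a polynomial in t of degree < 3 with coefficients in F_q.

111034411037045 + 226847662284560*t + 223548372827946*t^2

e_{37}(aP+bQ,cP+dQ) = e_{37}(P,Q)^(ad-bc); with (a,b,c,d)=(12,33,16,30) this gives the det-37 law.
det(M) mod 37 = 17; its inverse in (Z/37)^* is 24 (check: 17*24 mod 37 = 1).
n = 37 = (100101)_2 (6 bits, wt 3); accumulate f_{37,P'}(Q'+S)/f_{37,P'}(S) along the 5-step ladder.
Miller gives e_{37}(P',Q') = 201898089389563 + 195575256569023*t + 129291857306318*t^2 in F_{272586047315899^3}.
Finally e_{37}(P,Q) = 111034411037045 + 226847662284560*t + 223548372827946*t^2.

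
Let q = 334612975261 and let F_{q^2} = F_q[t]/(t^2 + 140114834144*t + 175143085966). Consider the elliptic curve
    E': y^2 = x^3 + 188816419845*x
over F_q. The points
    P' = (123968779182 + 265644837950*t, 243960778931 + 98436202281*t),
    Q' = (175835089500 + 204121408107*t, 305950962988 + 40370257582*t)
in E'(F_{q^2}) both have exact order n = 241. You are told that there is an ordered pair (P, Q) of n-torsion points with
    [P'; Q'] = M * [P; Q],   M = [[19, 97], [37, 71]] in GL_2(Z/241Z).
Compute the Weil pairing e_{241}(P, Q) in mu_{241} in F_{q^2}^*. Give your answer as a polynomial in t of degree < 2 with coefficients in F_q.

The 241-Weil pairing on E[241] over F_{334612975261} is alternating-bilinear: e_{241}(P',Q') = e_{241}(P,Q)^det(M).
So e_{241}(P,Q) = e_{241}(P',Q')^{112}, since 170*112 = 1 mod 241.
Run Miller on y^2=x^3+188816419845*x over F_{334612975261}: ladder 11110001 (8 bits); e = f_P(D_Q)/f_Q(D_P).
The quotient is 131648575561 + 170399846158*t.
(131648575561 + 170399846158*t)^{112} mod (334612975261,f) = 124922591827 + 193921593874*t.

124922591827 + 193921593874*t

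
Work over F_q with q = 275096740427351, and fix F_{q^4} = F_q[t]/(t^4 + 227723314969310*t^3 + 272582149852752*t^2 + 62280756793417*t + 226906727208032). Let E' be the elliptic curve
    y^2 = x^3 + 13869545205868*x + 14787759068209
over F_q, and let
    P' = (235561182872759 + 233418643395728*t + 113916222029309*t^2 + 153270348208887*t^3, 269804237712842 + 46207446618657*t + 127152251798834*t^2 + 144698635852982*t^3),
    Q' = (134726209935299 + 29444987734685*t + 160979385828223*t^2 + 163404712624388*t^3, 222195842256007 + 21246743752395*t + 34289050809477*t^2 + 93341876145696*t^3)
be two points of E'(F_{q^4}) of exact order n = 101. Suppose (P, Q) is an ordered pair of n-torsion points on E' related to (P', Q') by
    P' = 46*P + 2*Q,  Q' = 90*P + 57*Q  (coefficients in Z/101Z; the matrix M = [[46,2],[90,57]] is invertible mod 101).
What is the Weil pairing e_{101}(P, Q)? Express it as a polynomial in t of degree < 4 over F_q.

e_{101} is bilinear + alternating on E[101], so e_{101}(46*P + 2*Q, 90*P + 57*Q) = e_{101}(P,Q)^(46*57-2*90).
Inverting 18 mod 101: 73. Thus e_{101}(P,Q) = e(P',Q')^{73}.
Miller loop for e_{101} over F_{275096740427351^4}: bits of 101 = 1100101; 6 double steps + 3 add steps, l/v at each.
Miller gives e_{101}(P',Q') = 35297721578658 + 116082902039654*t + 124342404368337*t^2 + 144717228404976*t^3 in F_{275096740427351^4}.
e_{101}(P,Q) = (35297721578658 + 116082902039654*t + 124342404368337*t^2 + 144717228404976*t^3)^{73} = 73165256207766 + 61434911009880*t + 73460702199872*t^2 + 148471505362153*t^3.

73165256207766 + 61434911009880*t + 73460702199872*t^2 + 148471505362153*t^3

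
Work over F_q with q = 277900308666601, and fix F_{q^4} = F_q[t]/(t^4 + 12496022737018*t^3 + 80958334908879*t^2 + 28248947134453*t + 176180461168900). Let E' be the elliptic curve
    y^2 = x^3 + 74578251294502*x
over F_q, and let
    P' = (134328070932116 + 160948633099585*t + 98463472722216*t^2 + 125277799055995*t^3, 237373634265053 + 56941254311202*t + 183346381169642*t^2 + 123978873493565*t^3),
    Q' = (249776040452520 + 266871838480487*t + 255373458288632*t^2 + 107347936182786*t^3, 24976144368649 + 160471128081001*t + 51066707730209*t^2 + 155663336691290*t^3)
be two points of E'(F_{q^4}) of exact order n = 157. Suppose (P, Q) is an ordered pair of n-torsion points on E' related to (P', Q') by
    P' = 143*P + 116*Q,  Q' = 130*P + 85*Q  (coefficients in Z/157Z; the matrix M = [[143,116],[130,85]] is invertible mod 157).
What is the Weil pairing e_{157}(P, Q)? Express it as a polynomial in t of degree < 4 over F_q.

73332071236628 + 50601031703284*t + 247404341797523*t^2 + 261713480410592*t^3

e_{157}(aP+bQ,cP+dQ) = e_{157}(P,Q)^(ad-bc); with (a,b,c,d)=(143,116,130,85) this gives the det-157 law.
Hence e(P,Q) = e(P',Q')^{111} where 111 = 58^{-1} mod 157.
Miller loop for e_{157} over F_{277900308666601^4}: bits of 157 = 10011101; 7 double steps + 4 add steps, l/v at each.
f_P(D_Q)/f_Q(D_P) = 38597316719185 + 54992818575000*t + 7087328504526*t^2 + 10557601016325*t^3.
(38597316719185 + 54992818575000*t + 7087328504526*t^2 + 10557601016325*t^3)^{111} mod (277900308666601,f) = 73332071236628 + 50601031703284*t + 247404341797523*t^2 + 261713480410592*t^3.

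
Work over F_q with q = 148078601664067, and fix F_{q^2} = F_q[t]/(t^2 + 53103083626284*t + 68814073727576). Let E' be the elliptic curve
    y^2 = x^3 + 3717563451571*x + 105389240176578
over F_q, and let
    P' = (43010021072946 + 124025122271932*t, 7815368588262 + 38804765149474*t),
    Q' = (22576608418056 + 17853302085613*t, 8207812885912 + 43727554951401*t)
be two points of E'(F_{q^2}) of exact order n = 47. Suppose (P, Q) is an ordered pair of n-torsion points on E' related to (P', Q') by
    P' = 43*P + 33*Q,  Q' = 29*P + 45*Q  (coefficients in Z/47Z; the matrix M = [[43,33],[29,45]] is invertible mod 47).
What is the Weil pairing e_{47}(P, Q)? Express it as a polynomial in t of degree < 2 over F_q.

79237486355957 + 62579126863197*t

The 47-Weil pairing on E[47] over F_{148078601664067} is alternating-bilinear: e_{47}(P',Q') = e_{47}(P,Q)^det(M).
So e_{47}(P,Q) = e_{47}(P',Q')^{26}, since 38*26 = 1 mod 47.
6-bit Miller (101111) on E'/F_{148078601664067} with a'=3717563451571, b'=105389240176578: accumulate tangent/chord ratios at Q'+S and P'+S'.
e_{47}(P',Q') = 90706195302386 + 96818054075099*t.
Hence e(P,Q) = 79237486355957 + 62579126863197*t in F_{148078601664067^2}^*.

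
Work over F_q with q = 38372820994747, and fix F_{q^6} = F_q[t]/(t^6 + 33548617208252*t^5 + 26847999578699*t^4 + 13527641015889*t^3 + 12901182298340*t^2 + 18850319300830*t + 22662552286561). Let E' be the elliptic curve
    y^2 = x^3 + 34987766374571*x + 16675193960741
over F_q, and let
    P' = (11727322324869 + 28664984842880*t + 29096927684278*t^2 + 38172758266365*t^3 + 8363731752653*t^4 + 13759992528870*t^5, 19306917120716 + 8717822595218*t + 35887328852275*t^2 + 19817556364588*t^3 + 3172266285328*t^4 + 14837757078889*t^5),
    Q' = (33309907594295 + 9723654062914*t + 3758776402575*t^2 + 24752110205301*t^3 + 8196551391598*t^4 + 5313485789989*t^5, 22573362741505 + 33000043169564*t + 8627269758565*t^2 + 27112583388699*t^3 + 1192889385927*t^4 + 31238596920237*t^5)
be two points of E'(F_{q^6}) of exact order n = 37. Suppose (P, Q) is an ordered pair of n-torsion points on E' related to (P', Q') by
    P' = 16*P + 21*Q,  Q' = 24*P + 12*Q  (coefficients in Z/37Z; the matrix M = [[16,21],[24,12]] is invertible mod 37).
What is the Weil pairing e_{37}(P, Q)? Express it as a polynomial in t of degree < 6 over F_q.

22952078161398 + 17399281528909*t + 17646503380679*t^2 + 17136772686128*t^3 + 13665432407097*t^4 + 5515161117930*t^5

Since e_{37}(P,P)=e_{37}(Q,Q)=1 and e_{37}(Q,P)=e_{37}(P,Q)^{-1}, expanding e_{37}(16*P + 21*Q,24*P + 12*Q) leaves e(P,Q)^det(M).
16*12 - 21*24 = -312; reduced mod 37: det = 21, inverse 30.
Build f_{37,P'} and f_{37,Q'} via the 6-bit ladder of 37=100101_2; evaluate at shifted divisors; quotient in F_{38372820994747^6}.
e_{37}(P',Q') = 2222827630339 + 323367979930*t + 32957265410876*t^2 + 34525707106882*t^3 + 34627762945515*t^4 + 8583364615970*t^5.
(2222827630339 + 323367979930*t + 32957265410876*t^2 + 34525707106882*t^3 + 34627762945515*t^4 + 8583364615970*t^5)^{30} mod (38372820994747,f) = 22952078161398 + 17399281528909*t + 17646503380679*t^2 + 17136772686128*t^3 + 13665432407097*t^4 + 5515161117930*t^5.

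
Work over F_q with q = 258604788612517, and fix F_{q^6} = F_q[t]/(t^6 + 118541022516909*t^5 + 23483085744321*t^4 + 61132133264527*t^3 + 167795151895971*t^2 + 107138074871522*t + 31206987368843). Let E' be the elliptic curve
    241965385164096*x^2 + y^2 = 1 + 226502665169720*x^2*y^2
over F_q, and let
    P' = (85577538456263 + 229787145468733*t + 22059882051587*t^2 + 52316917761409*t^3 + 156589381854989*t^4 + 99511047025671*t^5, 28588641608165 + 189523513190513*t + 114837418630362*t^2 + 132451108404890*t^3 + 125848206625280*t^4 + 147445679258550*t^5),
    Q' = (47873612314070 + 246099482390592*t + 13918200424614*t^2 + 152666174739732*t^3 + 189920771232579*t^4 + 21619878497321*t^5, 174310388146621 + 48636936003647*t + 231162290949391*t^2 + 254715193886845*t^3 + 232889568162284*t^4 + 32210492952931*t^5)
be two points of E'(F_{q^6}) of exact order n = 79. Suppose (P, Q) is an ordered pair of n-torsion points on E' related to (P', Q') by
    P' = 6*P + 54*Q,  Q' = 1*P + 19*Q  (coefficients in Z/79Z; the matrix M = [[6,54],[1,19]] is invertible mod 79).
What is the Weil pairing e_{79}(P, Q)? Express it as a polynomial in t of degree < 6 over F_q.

159593008156182 + 28512829794834*t + 165750824670896*t^2 + 131704300081226*t^3 + 85150189701062*t^4 + 25788114512619*t^5

Under M = [[6,54],[1,19]] in GL_2(Z/79), e_{79}(P',Q') = e_{79}(P,Q)^(6*19-54*1 mod 79).
Inverting 60 mod 79: 54. Thus e_{79}(P,Q) = e(P',Q')^{54}.
Edwards a_E,d_E -> Montgomery A=85167319614031,B=8130894232319 -> Weierstrass 145551641245453,241913544937181 via alpha=250481200797314,beta=3865679998594.
Miller loop for e_{79} over F_{258604788612517^6}: bits of 79 = 1001111; 6 double steps + 4 add steps, l/v at each.
So e_{79}(P',Q') = 235574748002734 + 137321903887750*t + 3134467971208*t^2 + 224852808741713*t^3 + 205261100684291*t^4 + 3255435768256*t^5.
Hence e(P,Q) = 159593008156182 + 28512829794834*t + 165750824670896*t^2 + 131704300081226*t^3 + 85150189701062*t^4 + 25788114512619*t^5 in F_{258604788612517^6}^*.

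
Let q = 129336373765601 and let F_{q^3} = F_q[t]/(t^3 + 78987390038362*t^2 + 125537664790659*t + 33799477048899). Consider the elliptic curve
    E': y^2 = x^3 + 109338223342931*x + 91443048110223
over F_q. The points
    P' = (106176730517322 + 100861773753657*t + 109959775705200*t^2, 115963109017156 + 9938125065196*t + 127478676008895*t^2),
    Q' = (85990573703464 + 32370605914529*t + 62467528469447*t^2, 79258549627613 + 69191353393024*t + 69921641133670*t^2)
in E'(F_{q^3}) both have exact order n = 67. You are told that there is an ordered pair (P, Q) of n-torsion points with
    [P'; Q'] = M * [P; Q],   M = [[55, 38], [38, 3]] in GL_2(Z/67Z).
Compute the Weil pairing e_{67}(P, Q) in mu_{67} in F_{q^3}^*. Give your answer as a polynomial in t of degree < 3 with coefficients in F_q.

60373697776080 + 33039096774008*t + 46143960532414*t^2

e_{67}(aP+bQ,cP+dQ) = e_{67}(P,Q)^(ad-bc); with (a,b,c,d)=(55,38,38,3) this gives the det-67 law.
det M = 55*3 - 38*38 = -1279 = 61 (mod 67); 61^{-1} = 11 (mod 67).
7-bit Miller (1000011) on E'/F_{129336373765601} with a'=109338223342931, b'=91443048110223: accumulate tangent/chord ratios at Q'+S and P'+S'.
f_P(D_Q)/f_Q(D_P) = 44174769516053 + 13859084636069*t + 58498777180683*t^2.
Raise to 11: e(P,Q) = 60373697776080 + 33039096774008*t + 46143960532414*t^2 in mu_{67}.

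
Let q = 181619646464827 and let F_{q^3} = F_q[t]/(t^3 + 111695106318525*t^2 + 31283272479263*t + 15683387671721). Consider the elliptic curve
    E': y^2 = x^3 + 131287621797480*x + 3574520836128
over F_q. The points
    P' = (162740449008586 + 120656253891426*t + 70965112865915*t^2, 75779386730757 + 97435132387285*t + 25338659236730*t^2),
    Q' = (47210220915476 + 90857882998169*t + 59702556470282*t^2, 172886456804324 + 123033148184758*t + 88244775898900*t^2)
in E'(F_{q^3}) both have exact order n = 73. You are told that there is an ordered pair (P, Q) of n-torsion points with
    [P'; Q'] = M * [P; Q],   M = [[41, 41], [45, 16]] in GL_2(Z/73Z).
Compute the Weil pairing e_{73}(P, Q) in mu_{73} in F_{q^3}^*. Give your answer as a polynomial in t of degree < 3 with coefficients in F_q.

The 73-Weil pairing on E[73] over F_{181619646464827} is alternating-bilinear: e_{73}(P',Q') = e_{73}(P,Q)^det(M).
41*16 - 41*45 = -1189; reduced mod 73: det = 52, inverse 66.
7-bit Miller (1001001) on E'/F_{181619646464827} with a'=131287621797480, b'=3574520836128: accumulate tangent/chord ratios at Q'+S and P'+S'.
Miller gives e_{73}(P',Q') = 8850672567829 + 169201081378600*t + 74900011137189*t^2 in F_{181619646464827^3}.
Finally e_{73}(P,Q) = 21645885750195 + 18705413781511*t + 60338896353501*t^2.

21645885750195 + 18705413781511*t + 60338896353501*t^2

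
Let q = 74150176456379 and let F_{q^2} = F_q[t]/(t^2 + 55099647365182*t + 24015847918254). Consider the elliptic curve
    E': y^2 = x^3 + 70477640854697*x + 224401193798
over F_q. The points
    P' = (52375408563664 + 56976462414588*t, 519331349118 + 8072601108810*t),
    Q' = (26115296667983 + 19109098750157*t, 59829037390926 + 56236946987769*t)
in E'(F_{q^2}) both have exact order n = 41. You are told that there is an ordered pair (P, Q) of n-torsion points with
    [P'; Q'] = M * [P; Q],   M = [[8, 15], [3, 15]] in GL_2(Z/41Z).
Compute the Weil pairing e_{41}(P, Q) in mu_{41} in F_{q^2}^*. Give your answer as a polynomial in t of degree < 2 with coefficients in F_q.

The 41-Weil pairing on E[41] over F_{74150176456379} is alternating-bilinear: e_{41}(P',Q') = e_{41}(P,Q)^det(M).
Hence e(P,Q) = e(P',Q')^{35} where 35 = 34^{-1} mod 41.
Miller loop for e_{41} over F_{74150176456379^2}: bits of 41 = 101001; 5 double steps + 2 add steps, l/v at each.
The quotient is 34355657033564 + 29326080524710*t.
Hence e(P,Q) = 11401008009019 + 68536157807604*t in F_{74150176456379^2}^*.

11401008009019 + 68536157807604*t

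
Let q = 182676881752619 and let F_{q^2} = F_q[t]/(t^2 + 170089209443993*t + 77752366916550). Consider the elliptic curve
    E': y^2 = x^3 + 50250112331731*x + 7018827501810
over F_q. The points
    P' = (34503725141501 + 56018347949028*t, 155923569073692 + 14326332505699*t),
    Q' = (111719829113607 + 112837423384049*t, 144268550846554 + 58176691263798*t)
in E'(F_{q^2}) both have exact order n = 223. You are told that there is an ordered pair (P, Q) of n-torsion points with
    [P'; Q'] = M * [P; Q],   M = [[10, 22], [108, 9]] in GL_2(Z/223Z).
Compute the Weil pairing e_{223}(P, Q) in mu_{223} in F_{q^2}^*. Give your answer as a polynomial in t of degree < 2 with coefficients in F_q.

130244537067029 + 170470046940135*t

The 223-Weil pairing on E[223] over F_{182676881752619} is alternating-bilinear: e_{223}(P',Q') = e_{223}(P,Q)^det(M).
Inverting 167 mod 223: 219. Thus e_{223}(P,Q) = e(P',Q')^{219}.
Miller loop for e_{223} over F_{182676881752619^2}: bits of 223 = 11011111; 7 double steps + 6 add steps, l/v at each.
e_{223}(P',Q') = 147306073042216 + 154399136303977*t.
Hence e(P,Q) = 130244537067029 + 170470046940135*t in F_{182676881752619^2}^*.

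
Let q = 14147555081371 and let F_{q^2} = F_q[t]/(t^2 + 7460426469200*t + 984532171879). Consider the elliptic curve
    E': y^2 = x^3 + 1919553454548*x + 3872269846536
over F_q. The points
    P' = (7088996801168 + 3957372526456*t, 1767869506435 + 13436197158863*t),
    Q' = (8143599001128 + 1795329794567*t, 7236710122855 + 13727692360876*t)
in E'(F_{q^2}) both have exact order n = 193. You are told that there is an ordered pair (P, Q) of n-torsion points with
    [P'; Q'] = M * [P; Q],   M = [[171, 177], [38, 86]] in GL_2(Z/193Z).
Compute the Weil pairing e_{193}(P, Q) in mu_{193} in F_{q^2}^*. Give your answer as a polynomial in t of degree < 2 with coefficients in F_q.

9773093820392 + 14047767699946*t

Since e_{193}(P,P)=e_{193}(Q,Q)=1 and e_{193}(Q,P)=e_{193}(P,Q)^{-1}, expanding e_{193}(171*P + 177*Q,38*P + 86*Q) leaves e(P,Q)^det(M).
Inverting 67 mod 193: 121. Thus e_{193}(P,Q) = e(P',Q')^{121}.
Double-and-add over 11000001: 8-1 doublings, 3-1 additions; each step l_{T,T}/v_{2T} or l_{T,P'}/v at Q'+S for random S.
Miller gives e_{193}(P',Q') = 10185205099507 + 1610778190946*t in F_{14147555081371^2}.
Thus e_{193}(P,Q) = 9773093820392 + 14047767699946*t.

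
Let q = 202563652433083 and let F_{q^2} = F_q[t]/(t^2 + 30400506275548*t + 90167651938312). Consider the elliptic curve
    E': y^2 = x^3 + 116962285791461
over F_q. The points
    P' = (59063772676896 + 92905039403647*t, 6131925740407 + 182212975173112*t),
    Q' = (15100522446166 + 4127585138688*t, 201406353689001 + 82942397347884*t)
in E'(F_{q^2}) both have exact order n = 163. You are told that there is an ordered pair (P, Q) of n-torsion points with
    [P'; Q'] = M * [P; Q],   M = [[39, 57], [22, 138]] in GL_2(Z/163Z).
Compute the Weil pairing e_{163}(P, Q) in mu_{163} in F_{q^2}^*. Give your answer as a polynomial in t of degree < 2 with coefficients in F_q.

184493540629372 + 153271448934703*t

e_{163} is bilinear + alternating on E[163], so e_{163}(39*P + 57*Q, 22*P + 138*Q) = e_{163}(P,Q)^(39*138-57*22).
So e_{163}(P,Q) = e_{163}(P',Q')^{40}, since 53*40 = 1 mod 163.
Miller loop for e_{163} over F_{202563652433083^2}: bits of 163 = 10100011; 7 double steps + 3 add steps, l/v at each.
e_{163}(P',Q') = 55554699623680 + 23191804401792*t.
e_{163}(P,Q) = (55554699623680 + 23191804401792*t)^{40} = 184493540629372 + 153271448934703*t.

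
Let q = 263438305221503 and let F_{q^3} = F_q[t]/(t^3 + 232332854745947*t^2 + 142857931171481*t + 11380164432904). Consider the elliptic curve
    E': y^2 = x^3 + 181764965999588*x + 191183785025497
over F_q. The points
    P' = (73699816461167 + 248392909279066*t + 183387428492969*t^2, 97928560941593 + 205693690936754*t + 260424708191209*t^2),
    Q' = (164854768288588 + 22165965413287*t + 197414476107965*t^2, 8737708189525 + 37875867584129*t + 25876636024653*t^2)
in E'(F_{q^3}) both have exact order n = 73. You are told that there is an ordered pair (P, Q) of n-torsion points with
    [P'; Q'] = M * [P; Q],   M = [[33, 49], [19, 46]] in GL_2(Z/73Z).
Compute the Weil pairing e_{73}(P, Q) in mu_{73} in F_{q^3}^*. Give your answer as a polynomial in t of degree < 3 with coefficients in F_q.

e_{73}(aP+bQ,cP+dQ) = e_{73}(P,Q)^(ad-bc); with (a,b,c,d)=(33,49,19,46) this gives the det-73 law.
So e_{73}(P,Q) = e_{73}(P',Q')^{49}, since 3*49 = 1 mod 73.
7-bit Miller (1001001) on E'/F_{263438305221503} with a'=181764965999588, b'=191183785025497: accumulate tangent/chord ratios at Q'+S and P'+S'.
f_P(D_Q)/f_Q(D_P) = 179916719699932 + 185587746917415*t + 3839489283530*t^2.
Finally e_{73}(P,Q) = 50784352152122 + 221108745048540*t + 225676619782210*t^2.

50784352152122 + 221108745048540*t + 225676619782210*t^2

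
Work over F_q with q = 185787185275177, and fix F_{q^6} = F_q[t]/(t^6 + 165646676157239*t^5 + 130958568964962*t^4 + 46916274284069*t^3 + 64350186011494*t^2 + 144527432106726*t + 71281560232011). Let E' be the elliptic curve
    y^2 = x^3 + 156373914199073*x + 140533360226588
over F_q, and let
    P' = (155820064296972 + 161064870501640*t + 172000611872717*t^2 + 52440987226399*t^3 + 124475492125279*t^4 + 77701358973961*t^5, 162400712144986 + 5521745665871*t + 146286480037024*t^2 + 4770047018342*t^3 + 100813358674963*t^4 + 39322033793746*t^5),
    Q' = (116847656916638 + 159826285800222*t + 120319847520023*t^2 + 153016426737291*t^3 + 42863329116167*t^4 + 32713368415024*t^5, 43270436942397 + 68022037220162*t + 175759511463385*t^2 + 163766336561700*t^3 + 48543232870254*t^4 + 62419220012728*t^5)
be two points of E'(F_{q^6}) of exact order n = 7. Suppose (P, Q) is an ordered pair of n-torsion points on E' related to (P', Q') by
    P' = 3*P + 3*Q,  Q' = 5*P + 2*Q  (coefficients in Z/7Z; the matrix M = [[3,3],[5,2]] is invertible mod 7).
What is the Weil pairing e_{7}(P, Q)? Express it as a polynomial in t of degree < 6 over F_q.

e_{7} is bilinear + alternating on E[7], so e_{7}(3*P + 3*Q, 5*P + 2*Q) = e_{7}(P,Q)^(3*2-3*5).
So e_{7}(P,Q) = e_{7}(P',Q')^{3}, since 5*3 = 1 mod 7.
Miller loop for e_{7} over F_{185787185275177^6}: bits of 7 = 111; 2 double steps + 2 add steps, l/v at each.
Result: e(P',Q') = 18388250370843 + 70715544727505*t + 99625069954268*t^2 + 164817502119072*t^3 + 135763978462820*t^4 + 34641960848683*t^5.
Raise to 3: e(P,Q) = 99444307187220 + 3758911015488*t + 155585917424473*t^2 + 89146634119966*t^3 + 179631936899965*t^4 + 26631427237790*t^5 in mu_{7}.

99444307187220 + 3758911015488*t + 155585917424473*t^2 + 89146634119966*t^3 + 179631936899965*t^4 + 26631427237790*t^5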